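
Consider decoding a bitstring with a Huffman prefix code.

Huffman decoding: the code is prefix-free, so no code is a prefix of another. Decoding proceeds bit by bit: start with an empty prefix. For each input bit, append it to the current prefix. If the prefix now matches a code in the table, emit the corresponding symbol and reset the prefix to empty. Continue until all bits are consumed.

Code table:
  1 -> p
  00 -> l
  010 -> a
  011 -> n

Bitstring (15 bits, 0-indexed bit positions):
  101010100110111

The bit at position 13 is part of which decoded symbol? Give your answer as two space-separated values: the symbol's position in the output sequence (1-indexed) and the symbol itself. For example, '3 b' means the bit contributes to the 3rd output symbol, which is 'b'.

Bit 0: prefix='1' -> emit 'p', reset
Bit 1: prefix='0' (no match yet)
Bit 2: prefix='01' (no match yet)
Bit 3: prefix='010' -> emit 'a', reset
Bit 4: prefix='1' -> emit 'p', reset
Bit 5: prefix='0' (no match yet)
Bit 6: prefix='01' (no match yet)
Bit 7: prefix='010' -> emit 'a', reset
Bit 8: prefix='0' (no match yet)
Bit 9: prefix='01' (no match yet)
Bit 10: prefix='011' -> emit 'n', reset
Bit 11: prefix='0' (no match yet)
Bit 12: prefix='01' (no match yet)
Bit 13: prefix='011' -> emit 'n', reset
Bit 14: prefix='1' -> emit 'p', reset

Answer: 6 n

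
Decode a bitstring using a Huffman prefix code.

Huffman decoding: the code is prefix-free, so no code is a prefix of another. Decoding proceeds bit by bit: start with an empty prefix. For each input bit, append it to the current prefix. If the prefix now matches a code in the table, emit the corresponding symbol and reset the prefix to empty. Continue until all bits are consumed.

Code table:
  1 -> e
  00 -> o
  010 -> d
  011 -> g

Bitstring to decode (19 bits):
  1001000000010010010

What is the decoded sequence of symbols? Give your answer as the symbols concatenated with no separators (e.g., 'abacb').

Answer: eoeoooddd

Derivation:
Bit 0: prefix='1' -> emit 'e', reset
Bit 1: prefix='0' (no match yet)
Bit 2: prefix='00' -> emit 'o', reset
Bit 3: prefix='1' -> emit 'e', reset
Bit 4: prefix='0' (no match yet)
Bit 5: prefix='00' -> emit 'o', reset
Bit 6: prefix='0' (no match yet)
Bit 7: prefix='00' -> emit 'o', reset
Bit 8: prefix='0' (no match yet)
Bit 9: prefix='00' -> emit 'o', reset
Bit 10: prefix='0' (no match yet)
Bit 11: prefix='01' (no match yet)
Bit 12: prefix='010' -> emit 'd', reset
Bit 13: prefix='0' (no match yet)
Bit 14: prefix='01' (no match yet)
Bit 15: prefix='010' -> emit 'd', reset
Bit 16: prefix='0' (no match yet)
Bit 17: prefix='01' (no match yet)
Bit 18: prefix='010' -> emit 'd', reset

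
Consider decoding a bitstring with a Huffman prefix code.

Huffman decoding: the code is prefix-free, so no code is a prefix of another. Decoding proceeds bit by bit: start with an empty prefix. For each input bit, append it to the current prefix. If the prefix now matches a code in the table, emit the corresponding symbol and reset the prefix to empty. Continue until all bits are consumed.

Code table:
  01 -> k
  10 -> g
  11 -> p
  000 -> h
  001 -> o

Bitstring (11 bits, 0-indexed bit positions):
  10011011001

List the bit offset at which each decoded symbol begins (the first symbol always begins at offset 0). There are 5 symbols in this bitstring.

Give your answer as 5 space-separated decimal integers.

Answer: 0 2 4 6 8

Derivation:
Bit 0: prefix='1' (no match yet)
Bit 1: prefix='10' -> emit 'g', reset
Bit 2: prefix='0' (no match yet)
Bit 3: prefix='01' -> emit 'k', reset
Bit 4: prefix='1' (no match yet)
Bit 5: prefix='10' -> emit 'g', reset
Bit 6: prefix='1' (no match yet)
Bit 7: prefix='11' -> emit 'p', reset
Bit 8: prefix='0' (no match yet)
Bit 9: prefix='00' (no match yet)
Bit 10: prefix='001' -> emit 'o', reset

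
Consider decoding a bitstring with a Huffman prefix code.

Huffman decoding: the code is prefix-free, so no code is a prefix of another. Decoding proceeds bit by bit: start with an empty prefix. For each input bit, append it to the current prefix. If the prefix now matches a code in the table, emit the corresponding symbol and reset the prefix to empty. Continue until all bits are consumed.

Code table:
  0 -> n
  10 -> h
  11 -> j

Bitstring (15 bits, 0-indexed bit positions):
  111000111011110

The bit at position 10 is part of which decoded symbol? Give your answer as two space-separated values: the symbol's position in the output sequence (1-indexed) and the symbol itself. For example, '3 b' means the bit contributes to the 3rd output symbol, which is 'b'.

Answer: 7 j

Derivation:
Bit 0: prefix='1' (no match yet)
Bit 1: prefix='11' -> emit 'j', reset
Bit 2: prefix='1' (no match yet)
Bit 3: prefix='10' -> emit 'h', reset
Bit 4: prefix='0' -> emit 'n', reset
Bit 5: prefix='0' -> emit 'n', reset
Bit 6: prefix='1' (no match yet)
Bit 7: prefix='11' -> emit 'j', reset
Bit 8: prefix='1' (no match yet)
Bit 9: prefix='10' -> emit 'h', reset
Bit 10: prefix='1' (no match yet)
Bit 11: prefix='11' -> emit 'j', reset
Bit 12: prefix='1' (no match yet)
Bit 13: prefix='11' -> emit 'j', reset
Bit 14: prefix='0' -> emit 'n', reset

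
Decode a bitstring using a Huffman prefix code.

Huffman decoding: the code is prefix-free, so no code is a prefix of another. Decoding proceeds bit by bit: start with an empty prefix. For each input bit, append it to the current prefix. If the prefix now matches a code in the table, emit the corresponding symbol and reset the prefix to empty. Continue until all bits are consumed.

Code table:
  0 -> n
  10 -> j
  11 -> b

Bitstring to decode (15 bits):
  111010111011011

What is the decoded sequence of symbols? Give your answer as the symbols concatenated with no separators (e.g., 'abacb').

Bit 0: prefix='1' (no match yet)
Bit 1: prefix='11' -> emit 'b', reset
Bit 2: prefix='1' (no match yet)
Bit 3: prefix='10' -> emit 'j', reset
Bit 4: prefix='1' (no match yet)
Bit 5: prefix='10' -> emit 'j', reset
Bit 6: prefix='1' (no match yet)
Bit 7: prefix='11' -> emit 'b', reset
Bit 8: prefix='1' (no match yet)
Bit 9: prefix='10' -> emit 'j', reset
Bit 10: prefix='1' (no match yet)
Bit 11: prefix='11' -> emit 'b', reset
Bit 12: prefix='0' -> emit 'n', reset
Bit 13: prefix='1' (no match yet)
Bit 14: prefix='11' -> emit 'b', reset

Answer: bjjbjbnb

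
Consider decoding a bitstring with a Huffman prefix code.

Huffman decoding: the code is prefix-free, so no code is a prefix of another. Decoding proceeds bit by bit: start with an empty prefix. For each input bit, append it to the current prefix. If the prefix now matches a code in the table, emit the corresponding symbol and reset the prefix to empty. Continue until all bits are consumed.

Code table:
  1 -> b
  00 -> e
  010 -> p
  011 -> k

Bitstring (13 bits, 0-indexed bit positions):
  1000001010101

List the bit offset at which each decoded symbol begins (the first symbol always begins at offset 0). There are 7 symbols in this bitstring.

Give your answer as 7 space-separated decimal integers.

Bit 0: prefix='1' -> emit 'b', reset
Bit 1: prefix='0' (no match yet)
Bit 2: prefix='00' -> emit 'e', reset
Bit 3: prefix='0' (no match yet)
Bit 4: prefix='00' -> emit 'e', reset
Bit 5: prefix='0' (no match yet)
Bit 6: prefix='01' (no match yet)
Bit 7: prefix='010' -> emit 'p', reset
Bit 8: prefix='1' -> emit 'b', reset
Bit 9: prefix='0' (no match yet)
Bit 10: prefix='01' (no match yet)
Bit 11: prefix='010' -> emit 'p', reset
Bit 12: prefix='1' -> emit 'b', reset

Answer: 0 1 3 5 8 9 12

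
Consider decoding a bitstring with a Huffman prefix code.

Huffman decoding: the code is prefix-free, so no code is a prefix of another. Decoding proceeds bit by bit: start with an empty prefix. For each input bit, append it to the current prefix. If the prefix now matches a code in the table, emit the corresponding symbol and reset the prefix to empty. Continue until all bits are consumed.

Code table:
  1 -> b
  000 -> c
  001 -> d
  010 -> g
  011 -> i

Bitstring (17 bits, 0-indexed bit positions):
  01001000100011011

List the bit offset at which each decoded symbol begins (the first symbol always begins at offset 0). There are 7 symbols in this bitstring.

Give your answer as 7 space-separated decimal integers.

Answer: 0 3 6 9 12 13 14

Derivation:
Bit 0: prefix='0' (no match yet)
Bit 1: prefix='01' (no match yet)
Bit 2: prefix='010' -> emit 'g', reset
Bit 3: prefix='0' (no match yet)
Bit 4: prefix='01' (no match yet)
Bit 5: prefix='010' -> emit 'g', reset
Bit 6: prefix='0' (no match yet)
Bit 7: prefix='00' (no match yet)
Bit 8: prefix='001' -> emit 'd', reset
Bit 9: prefix='0' (no match yet)
Bit 10: prefix='00' (no match yet)
Bit 11: prefix='000' -> emit 'c', reset
Bit 12: prefix='1' -> emit 'b', reset
Bit 13: prefix='1' -> emit 'b', reset
Bit 14: prefix='0' (no match yet)
Bit 15: prefix='01' (no match yet)
Bit 16: prefix='011' -> emit 'i', reset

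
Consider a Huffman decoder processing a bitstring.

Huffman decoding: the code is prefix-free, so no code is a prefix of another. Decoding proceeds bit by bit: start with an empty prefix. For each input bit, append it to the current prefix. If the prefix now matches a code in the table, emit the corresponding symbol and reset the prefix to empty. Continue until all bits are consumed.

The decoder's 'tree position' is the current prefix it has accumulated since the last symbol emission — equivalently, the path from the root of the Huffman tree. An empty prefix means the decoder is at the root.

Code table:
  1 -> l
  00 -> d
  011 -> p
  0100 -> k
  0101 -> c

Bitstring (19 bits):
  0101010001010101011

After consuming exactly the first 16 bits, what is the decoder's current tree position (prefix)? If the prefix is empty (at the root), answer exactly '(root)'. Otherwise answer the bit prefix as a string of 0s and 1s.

Bit 0: prefix='0' (no match yet)
Bit 1: prefix='01' (no match yet)
Bit 2: prefix='010' (no match yet)
Bit 3: prefix='0101' -> emit 'c', reset
Bit 4: prefix='0' (no match yet)
Bit 5: prefix='01' (no match yet)
Bit 6: prefix='010' (no match yet)
Bit 7: prefix='0100' -> emit 'k', reset
Bit 8: prefix='0' (no match yet)
Bit 9: prefix='01' (no match yet)
Bit 10: prefix='010' (no match yet)
Bit 11: prefix='0101' -> emit 'c', reset
Bit 12: prefix='0' (no match yet)
Bit 13: prefix='01' (no match yet)
Bit 14: prefix='010' (no match yet)
Bit 15: prefix='0101' -> emit 'c', reset

Answer: (root)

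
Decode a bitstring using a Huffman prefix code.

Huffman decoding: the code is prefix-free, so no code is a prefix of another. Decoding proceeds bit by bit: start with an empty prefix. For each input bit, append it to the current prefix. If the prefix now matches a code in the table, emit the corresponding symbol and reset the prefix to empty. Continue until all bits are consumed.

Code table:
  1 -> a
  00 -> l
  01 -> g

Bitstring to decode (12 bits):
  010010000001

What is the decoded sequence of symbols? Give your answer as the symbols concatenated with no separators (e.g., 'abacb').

Answer: glallla

Derivation:
Bit 0: prefix='0' (no match yet)
Bit 1: prefix='01' -> emit 'g', reset
Bit 2: prefix='0' (no match yet)
Bit 3: prefix='00' -> emit 'l', reset
Bit 4: prefix='1' -> emit 'a', reset
Bit 5: prefix='0' (no match yet)
Bit 6: prefix='00' -> emit 'l', reset
Bit 7: prefix='0' (no match yet)
Bit 8: prefix='00' -> emit 'l', reset
Bit 9: prefix='0' (no match yet)
Bit 10: prefix='00' -> emit 'l', reset
Bit 11: prefix='1' -> emit 'a', reset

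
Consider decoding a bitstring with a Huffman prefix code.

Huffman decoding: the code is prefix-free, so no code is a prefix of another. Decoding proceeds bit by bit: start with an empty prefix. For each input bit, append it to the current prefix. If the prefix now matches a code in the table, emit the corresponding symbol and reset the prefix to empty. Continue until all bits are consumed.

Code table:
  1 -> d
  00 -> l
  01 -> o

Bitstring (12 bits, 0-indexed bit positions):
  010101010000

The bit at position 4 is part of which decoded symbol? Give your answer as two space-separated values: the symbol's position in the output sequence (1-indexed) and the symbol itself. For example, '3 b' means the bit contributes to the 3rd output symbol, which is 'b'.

Answer: 3 o

Derivation:
Bit 0: prefix='0' (no match yet)
Bit 1: prefix='01' -> emit 'o', reset
Bit 2: prefix='0' (no match yet)
Bit 3: prefix='01' -> emit 'o', reset
Bit 4: prefix='0' (no match yet)
Bit 5: prefix='01' -> emit 'o', reset
Bit 6: prefix='0' (no match yet)
Bit 7: prefix='01' -> emit 'o', reset
Bit 8: prefix='0' (no match yet)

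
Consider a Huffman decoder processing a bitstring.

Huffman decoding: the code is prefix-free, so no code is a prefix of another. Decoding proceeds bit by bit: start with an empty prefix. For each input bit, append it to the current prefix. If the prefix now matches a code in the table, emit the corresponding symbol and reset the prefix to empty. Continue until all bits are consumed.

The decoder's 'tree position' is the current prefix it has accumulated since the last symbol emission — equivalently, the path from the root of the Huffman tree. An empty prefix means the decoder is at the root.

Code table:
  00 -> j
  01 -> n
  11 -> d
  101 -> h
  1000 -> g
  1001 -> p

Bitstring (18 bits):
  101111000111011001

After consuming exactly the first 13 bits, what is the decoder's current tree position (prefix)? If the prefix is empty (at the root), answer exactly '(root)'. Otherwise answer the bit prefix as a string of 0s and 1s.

Answer: 10

Derivation:
Bit 0: prefix='1' (no match yet)
Bit 1: prefix='10' (no match yet)
Bit 2: prefix='101' -> emit 'h', reset
Bit 3: prefix='1' (no match yet)
Bit 4: prefix='11' -> emit 'd', reset
Bit 5: prefix='1' (no match yet)
Bit 6: prefix='10' (no match yet)
Bit 7: prefix='100' (no match yet)
Bit 8: prefix='1000' -> emit 'g', reset
Bit 9: prefix='1' (no match yet)
Bit 10: prefix='11' -> emit 'd', reset
Bit 11: prefix='1' (no match yet)
Bit 12: prefix='10' (no match yet)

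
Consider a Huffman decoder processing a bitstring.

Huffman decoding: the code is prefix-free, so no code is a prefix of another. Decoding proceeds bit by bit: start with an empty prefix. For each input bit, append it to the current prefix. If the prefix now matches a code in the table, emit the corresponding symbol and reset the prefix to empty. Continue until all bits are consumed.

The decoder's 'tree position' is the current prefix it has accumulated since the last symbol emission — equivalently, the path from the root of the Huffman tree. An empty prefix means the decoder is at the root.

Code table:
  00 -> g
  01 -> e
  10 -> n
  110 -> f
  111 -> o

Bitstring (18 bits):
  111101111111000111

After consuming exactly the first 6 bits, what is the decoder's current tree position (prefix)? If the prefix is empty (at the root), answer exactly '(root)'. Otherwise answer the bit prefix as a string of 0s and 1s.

Answer: 1

Derivation:
Bit 0: prefix='1' (no match yet)
Bit 1: prefix='11' (no match yet)
Bit 2: prefix='111' -> emit 'o', reset
Bit 3: prefix='1' (no match yet)
Bit 4: prefix='10' -> emit 'n', reset
Bit 5: prefix='1' (no match yet)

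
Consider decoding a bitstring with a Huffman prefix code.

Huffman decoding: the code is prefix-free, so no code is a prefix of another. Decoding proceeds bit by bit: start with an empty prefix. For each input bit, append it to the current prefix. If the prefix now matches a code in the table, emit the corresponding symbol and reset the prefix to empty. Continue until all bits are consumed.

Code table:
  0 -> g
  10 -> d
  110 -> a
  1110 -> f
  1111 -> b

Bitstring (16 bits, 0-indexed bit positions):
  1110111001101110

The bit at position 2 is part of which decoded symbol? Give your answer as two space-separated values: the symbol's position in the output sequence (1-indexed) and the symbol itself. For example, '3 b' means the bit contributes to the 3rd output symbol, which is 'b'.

Bit 0: prefix='1' (no match yet)
Bit 1: prefix='11' (no match yet)
Bit 2: prefix='111' (no match yet)
Bit 3: prefix='1110' -> emit 'f', reset
Bit 4: prefix='1' (no match yet)
Bit 5: prefix='11' (no match yet)
Bit 6: prefix='111' (no match yet)

Answer: 1 f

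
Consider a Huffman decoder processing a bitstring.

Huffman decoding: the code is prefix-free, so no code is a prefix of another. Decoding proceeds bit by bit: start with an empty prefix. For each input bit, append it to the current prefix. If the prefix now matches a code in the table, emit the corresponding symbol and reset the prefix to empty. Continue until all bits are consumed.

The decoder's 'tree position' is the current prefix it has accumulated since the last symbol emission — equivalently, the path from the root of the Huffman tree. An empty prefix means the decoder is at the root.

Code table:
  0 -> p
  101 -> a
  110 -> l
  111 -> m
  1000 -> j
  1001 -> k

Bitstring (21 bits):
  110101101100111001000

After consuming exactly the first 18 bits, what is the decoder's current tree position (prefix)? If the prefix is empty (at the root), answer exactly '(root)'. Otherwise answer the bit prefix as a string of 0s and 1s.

Answer: 1

Derivation:
Bit 0: prefix='1' (no match yet)
Bit 1: prefix='11' (no match yet)
Bit 2: prefix='110' -> emit 'l', reset
Bit 3: prefix='1' (no match yet)
Bit 4: prefix='10' (no match yet)
Bit 5: prefix='101' -> emit 'a', reset
Bit 6: prefix='1' (no match yet)
Bit 7: prefix='10' (no match yet)
Bit 8: prefix='101' -> emit 'a', reset
Bit 9: prefix='1' (no match yet)
Bit 10: prefix='10' (no match yet)
Bit 11: prefix='100' (no match yet)
Bit 12: prefix='1001' -> emit 'k', reset
Bit 13: prefix='1' (no match yet)
Bit 14: prefix='11' (no match yet)
Bit 15: prefix='110' -> emit 'l', reset
Bit 16: prefix='0' -> emit 'p', reset
Bit 17: prefix='1' (no match yet)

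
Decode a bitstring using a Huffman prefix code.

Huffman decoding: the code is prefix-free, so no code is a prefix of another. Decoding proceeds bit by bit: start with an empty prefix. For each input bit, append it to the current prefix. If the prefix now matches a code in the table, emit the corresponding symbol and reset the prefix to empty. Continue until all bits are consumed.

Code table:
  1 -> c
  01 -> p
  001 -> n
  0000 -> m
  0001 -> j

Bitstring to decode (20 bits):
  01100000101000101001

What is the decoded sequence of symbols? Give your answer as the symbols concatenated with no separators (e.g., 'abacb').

Answer: pcmppjpn

Derivation:
Bit 0: prefix='0' (no match yet)
Bit 1: prefix='01' -> emit 'p', reset
Bit 2: prefix='1' -> emit 'c', reset
Bit 3: prefix='0' (no match yet)
Bit 4: prefix='00' (no match yet)
Bit 5: prefix='000' (no match yet)
Bit 6: prefix='0000' -> emit 'm', reset
Bit 7: prefix='0' (no match yet)
Bit 8: prefix='01' -> emit 'p', reset
Bit 9: prefix='0' (no match yet)
Bit 10: prefix='01' -> emit 'p', reset
Bit 11: prefix='0' (no match yet)
Bit 12: prefix='00' (no match yet)
Bit 13: prefix='000' (no match yet)
Bit 14: prefix='0001' -> emit 'j', reset
Bit 15: prefix='0' (no match yet)
Bit 16: prefix='01' -> emit 'p', reset
Bit 17: prefix='0' (no match yet)
Bit 18: prefix='00' (no match yet)
Bit 19: prefix='001' -> emit 'n', reset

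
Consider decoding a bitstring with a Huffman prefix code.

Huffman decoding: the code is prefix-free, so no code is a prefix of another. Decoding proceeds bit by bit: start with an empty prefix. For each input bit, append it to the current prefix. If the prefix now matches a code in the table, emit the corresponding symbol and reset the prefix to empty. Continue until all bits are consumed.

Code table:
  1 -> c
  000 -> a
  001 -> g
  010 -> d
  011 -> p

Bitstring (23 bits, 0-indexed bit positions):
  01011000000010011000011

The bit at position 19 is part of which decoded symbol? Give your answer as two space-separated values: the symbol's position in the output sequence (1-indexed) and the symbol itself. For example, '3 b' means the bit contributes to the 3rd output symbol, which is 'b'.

Bit 0: prefix='0' (no match yet)
Bit 1: prefix='01' (no match yet)
Bit 2: prefix='010' -> emit 'd', reset
Bit 3: prefix='1' -> emit 'c', reset
Bit 4: prefix='1' -> emit 'c', reset
Bit 5: prefix='0' (no match yet)
Bit 6: prefix='00' (no match yet)
Bit 7: prefix='000' -> emit 'a', reset
Bit 8: prefix='0' (no match yet)
Bit 9: prefix='00' (no match yet)
Bit 10: prefix='000' -> emit 'a', reset
Bit 11: prefix='0' (no match yet)
Bit 12: prefix='01' (no match yet)
Bit 13: prefix='010' -> emit 'd', reset
Bit 14: prefix='0' (no match yet)
Bit 15: prefix='01' (no match yet)
Bit 16: prefix='011' -> emit 'p', reset
Bit 17: prefix='0' (no match yet)
Bit 18: prefix='00' (no match yet)
Bit 19: prefix='000' -> emit 'a', reset
Bit 20: prefix='0' (no match yet)
Bit 21: prefix='01' (no match yet)
Bit 22: prefix='011' -> emit 'p', reset

Answer: 8 a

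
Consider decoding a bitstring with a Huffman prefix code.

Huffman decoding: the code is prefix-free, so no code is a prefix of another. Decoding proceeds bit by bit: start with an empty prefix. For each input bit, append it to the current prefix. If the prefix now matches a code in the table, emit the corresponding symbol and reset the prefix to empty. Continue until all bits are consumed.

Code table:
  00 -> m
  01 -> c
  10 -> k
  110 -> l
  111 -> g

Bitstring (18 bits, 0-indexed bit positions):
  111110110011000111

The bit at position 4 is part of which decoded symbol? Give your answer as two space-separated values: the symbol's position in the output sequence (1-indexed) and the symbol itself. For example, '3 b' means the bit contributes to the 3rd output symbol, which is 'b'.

Bit 0: prefix='1' (no match yet)
Bit 1: prefix='11' (no match yet)
Bit 2: prefix='111' -> emit 'g', reset
Bit 3: prefix='1' (no match yet)
Bit 4: prefix='11' (no match yet)
Bit 5: prefix='110' -> emit 'l', reset
Bit 6: prefix='1' (no match yet)
Bit 7: prefix='11' (no match yet)
Bit 8: prefix='110' -> emit 'l', reset

Answer: 2 l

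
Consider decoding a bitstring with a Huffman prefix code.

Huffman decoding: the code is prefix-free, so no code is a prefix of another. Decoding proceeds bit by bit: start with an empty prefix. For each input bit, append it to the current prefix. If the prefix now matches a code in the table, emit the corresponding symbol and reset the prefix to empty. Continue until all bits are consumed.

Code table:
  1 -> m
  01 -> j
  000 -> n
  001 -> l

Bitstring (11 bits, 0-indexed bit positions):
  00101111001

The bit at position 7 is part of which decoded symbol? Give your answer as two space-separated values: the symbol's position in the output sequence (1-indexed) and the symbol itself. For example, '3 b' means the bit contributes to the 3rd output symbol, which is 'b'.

Bit 0: prefix='0' (no match yet)
Bit 1: prefix='00' (no match yet)
Bit 2: prefix='001' -> emit 'l', reset
Bit 3: prefix='0' (no match yet)
Bit 4: prefix='01' -> emit 'j', reset
Bit 5: prefix='1' -> emit 'm', reset
Bit 6: prefix='1' -> emit 'm', reset
Bit 7: prefix='1' -> emit 'm', reset
Bit 8: prefix='0' (no match yet)
Bit 9: prefix='00' (no match yet)
Bit 10: prefix='001' -> emit 'l', reset

Answer: 5 m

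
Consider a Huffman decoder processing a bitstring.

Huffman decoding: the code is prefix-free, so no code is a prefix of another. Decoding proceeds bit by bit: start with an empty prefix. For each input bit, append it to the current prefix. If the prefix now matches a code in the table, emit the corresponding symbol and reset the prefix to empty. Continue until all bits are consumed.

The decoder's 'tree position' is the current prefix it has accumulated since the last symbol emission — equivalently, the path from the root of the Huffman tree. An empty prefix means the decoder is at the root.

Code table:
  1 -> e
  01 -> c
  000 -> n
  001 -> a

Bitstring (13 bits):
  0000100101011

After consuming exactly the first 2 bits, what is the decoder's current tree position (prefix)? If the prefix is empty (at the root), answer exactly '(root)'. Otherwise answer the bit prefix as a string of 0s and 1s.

Answer: 00

Derivation:
Bit 0: prefix='0' (no match yet)
Bit 1: prefix='00' (no match yet)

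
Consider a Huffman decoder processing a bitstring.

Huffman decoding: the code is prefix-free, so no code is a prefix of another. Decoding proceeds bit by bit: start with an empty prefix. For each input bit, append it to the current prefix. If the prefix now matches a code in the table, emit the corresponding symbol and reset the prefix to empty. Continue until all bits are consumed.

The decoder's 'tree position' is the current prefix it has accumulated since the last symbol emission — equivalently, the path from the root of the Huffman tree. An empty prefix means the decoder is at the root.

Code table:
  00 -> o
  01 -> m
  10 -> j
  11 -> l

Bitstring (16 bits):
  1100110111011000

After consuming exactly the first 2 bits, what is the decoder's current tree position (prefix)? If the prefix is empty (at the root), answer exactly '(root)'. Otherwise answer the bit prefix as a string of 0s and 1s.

Bit 0: prefix='1' (no match yet)
Bit 1: prefix='11' -> emit 'l', reset

Answer: (root)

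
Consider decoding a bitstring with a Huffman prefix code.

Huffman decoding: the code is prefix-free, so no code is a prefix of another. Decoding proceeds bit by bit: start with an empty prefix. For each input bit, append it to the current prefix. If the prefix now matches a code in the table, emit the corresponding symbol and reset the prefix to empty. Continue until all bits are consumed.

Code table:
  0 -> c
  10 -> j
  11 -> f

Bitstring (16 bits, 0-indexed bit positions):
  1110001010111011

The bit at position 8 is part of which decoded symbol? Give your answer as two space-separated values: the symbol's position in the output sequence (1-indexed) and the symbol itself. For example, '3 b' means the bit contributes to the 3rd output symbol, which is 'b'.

Answer: 6 j

Derivation:
Bit 0: prefix='1' (no match yet)
Bit 1: prefix='11' -> emit 'f', reset
Bit 2: prefix='1' (no match yet)
Bit 3: prefix='10' -> emit 'j', reset
Bit 4: prefix='0' -> emit 'c', reset
Bit 5: prefix='0' -> emit 'c', reset
Bit 6: prefix='1' (no match yet)
Bit 7: prefix='10' -> emit 'j', reset
Bit 8: prefix='1' (no match yet)
Bit 9: prefix='10' -> emit 'j', reset
Bit 10: prefix='1' (no match yet)
Bit 11: prefix='11' -> emit 'f', reset
Bit 12: prefix='1' (no match yet)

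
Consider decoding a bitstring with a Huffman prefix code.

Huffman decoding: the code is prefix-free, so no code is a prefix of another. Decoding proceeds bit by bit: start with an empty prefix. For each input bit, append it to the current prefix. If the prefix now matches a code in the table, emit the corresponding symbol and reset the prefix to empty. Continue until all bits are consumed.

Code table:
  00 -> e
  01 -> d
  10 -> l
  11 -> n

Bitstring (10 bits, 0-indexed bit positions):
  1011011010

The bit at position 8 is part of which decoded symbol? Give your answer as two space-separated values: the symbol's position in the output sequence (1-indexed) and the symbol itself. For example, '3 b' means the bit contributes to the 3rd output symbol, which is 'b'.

Bit 0: prefix='1' (no match yet)
Bit 1: prefix='10' -> emit 'l', reset
Bit 2: prefix='1' (no match yet)
Bit 3: prefix='11' -> emit 'n', reset
Bit 4: prefix='0' (no match yet)
Bit 5: prefix='01' -> emit 'd', reset
Bit 6: prefix='1' (no match yet)
Bit 7: prefix='10' -> emit 'l', reset
Bit 8: prefix='1' (no match yet)
Bit 9: prefix='10' -> emit 'l', reset

Answer: 5 l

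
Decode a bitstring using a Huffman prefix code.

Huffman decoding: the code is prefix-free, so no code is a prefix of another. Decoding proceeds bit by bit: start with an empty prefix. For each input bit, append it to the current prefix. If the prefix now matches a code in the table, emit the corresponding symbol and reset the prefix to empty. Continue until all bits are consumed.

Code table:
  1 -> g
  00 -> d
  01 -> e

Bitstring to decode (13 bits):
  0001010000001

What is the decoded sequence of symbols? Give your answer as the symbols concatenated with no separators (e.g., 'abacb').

Bit 0: prefix='0' (no match yet)
Bit 1: prefix='00' -> emit 'd', reset
Bit 2: prefix='0' (no match yet)
Bit 3: prefix='01' -> emit 'e', reset
Bit 4: prefix='0' (no match yet)
Bit 5: prefix='01' -> emit 'e', reset
Bit 6: prefix='0' (no match yet)
Bit 7: prefix='00' -> emit 'd', reset
Bit 8: prefix='0' (no match yet)
Bit 9: prefix='00' -> emit 'd', reset
Bit 10: prefix='0' (no match yet)
Bit 11: prefix='00' -> emit 'd', reset
Bit 12: prefix='1' -> emit 'g', reset

Answer: deedddg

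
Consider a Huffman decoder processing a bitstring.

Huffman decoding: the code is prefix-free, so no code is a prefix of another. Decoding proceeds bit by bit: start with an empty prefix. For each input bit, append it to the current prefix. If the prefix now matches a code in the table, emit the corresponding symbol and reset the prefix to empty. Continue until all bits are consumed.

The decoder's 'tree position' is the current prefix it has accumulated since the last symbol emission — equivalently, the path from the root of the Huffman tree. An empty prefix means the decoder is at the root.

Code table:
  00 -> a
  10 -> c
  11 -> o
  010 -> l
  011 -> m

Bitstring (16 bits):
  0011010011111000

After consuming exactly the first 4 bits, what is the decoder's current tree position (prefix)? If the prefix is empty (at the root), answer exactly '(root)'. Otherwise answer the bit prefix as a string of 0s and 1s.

Answer: (root)

Derivation:
Bit 0: prefix='0' (no match yet)
Bit 1: prefix='00' -> emit 'a', reset
Bit 2: prefix='1' (no match yet)
Bit 3: prefix='11' -> emit 'o', reset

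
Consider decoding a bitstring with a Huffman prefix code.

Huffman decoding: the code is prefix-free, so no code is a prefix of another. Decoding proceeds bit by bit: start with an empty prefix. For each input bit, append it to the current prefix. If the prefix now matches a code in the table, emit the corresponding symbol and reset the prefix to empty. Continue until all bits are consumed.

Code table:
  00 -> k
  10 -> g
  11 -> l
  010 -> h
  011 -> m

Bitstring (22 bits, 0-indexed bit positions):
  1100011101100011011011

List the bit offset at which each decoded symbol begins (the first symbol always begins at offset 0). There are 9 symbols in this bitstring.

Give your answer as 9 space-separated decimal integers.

Bit 0: prefix='1' (no match yet)
Bit 1: prefix='11' -> emit 'l', reset
Bit 2: prefix='0' (no match yet)
Bit 3: prefix='00' -> emit 'k', reset
Bit 4: prefix='0' (no match yet)
Bit 5: prefix='01' (no match yet)
Bit 6: prefix='011' -> emit 'm', reset
Bit 7: prefix='1' (no match yet)
Bit 8: prefix='10' -> emit 'g', reset
Bit 9: prefix='1' (no match yet)
Bit 10: prefix='11' -> emit 'l', reset
Bit 11: prefix='0' (no match yet)
Bit 12: prefix='00' -> emit 'k', reset
Bit 13: prefix='0' (no match yet)
Bit 14: prefix='01' (no match yet)
Bit 15: prefix='011' -> emit 'm', reset
Bit 16: prefix='0' (no match yet)
Bit 17: prefix='01' (no match yet)
Bit 18: prefix='011' -> emit 'm', reset
Bit 19: prefix='0' (no match yet)
Bit 20: prefix='01' (no match yet)
Bit 21: prefix='011' -> emit 'm', reset

Answer: 0 2 4 7 9 11 13 16 19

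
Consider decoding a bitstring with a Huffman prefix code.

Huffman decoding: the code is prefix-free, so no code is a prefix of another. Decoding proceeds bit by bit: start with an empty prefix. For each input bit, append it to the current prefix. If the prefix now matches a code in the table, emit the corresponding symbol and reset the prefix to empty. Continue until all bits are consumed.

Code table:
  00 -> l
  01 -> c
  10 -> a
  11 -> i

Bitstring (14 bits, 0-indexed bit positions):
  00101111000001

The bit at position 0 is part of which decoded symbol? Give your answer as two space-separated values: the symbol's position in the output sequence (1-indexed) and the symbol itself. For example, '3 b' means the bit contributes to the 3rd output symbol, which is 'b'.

Answer: 1 l

Derivation:
Bit 0: prefix='0' (no match yet)
Bit 1: prefix='00' -> emit 'l', reset
Bit 2: prefix='1' (no match yet)
Bit 3: prefix='10' -> emit 'a', reset
Bit 4: prefix='1' (no match yet)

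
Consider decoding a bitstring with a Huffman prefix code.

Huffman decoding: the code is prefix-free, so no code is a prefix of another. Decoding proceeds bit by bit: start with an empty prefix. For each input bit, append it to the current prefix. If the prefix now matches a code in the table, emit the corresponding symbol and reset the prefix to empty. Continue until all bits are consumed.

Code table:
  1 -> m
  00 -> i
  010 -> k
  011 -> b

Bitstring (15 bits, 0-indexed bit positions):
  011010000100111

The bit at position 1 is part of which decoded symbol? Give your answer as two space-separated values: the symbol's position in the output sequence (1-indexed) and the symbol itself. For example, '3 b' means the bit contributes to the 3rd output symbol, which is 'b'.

Answer: 1 b

Derivation:
Bit 0: prefix='0' (no match yet)
Bit 1: prefix='01' (no match yet)
Bit 2: prefix='011' -> emit 'b', reset
Bit 3: prefix='0' (no match yet)
Bit 4: prefix='01' (no match yet)
Bit 5: prefix='010' -> emit 'k', reset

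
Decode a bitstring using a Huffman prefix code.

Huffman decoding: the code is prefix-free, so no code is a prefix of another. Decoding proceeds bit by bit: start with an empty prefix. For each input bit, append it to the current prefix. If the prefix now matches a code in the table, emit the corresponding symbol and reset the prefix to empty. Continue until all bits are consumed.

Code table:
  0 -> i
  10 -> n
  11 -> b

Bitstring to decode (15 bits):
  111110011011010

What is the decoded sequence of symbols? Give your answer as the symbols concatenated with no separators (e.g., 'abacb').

Bit 0: prefix='1' (no match yet)
Bit 1: prefix='11' -> emit 'b', reset
Bit 2: prefix='1' (no match yet)
Bit 3: prefix='11' -> emit 'b', reset
Bit 4: prefix='1' (no match yet)
Bit 5: prefix='10' -> emit 'n', reset
Bit 6: prefix='0' -> emit 'i', reset
Bit 7: prefix='1' (no match yet)
Bit 8: prefix='11' -> emit 'b', reset
Bit 9: prefix='0' -> emit 'i', reset
Bit 10: prefix='1' (no match yet)
Bit 11: prefix='11' -> emit 'b', reset
Bit 12: prefix='0' -> emit 'i', reset
Bit 13: prefix='1' (no match yet)
Bit 14: prefix='10' -> emit 'n', reset

Answer: bbnibibin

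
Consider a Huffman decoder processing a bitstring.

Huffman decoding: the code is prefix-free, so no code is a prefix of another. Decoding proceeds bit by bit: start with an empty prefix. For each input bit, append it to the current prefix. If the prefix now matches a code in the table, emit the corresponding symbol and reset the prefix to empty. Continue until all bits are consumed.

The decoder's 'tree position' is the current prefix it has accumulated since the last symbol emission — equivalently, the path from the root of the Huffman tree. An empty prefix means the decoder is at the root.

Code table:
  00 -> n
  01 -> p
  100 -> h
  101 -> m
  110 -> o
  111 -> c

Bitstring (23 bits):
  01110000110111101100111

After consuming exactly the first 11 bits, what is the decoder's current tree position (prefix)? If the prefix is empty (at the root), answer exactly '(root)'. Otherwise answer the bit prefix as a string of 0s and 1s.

Bit 0: prefix='0' (no match yet)
Bit 1: prefix='01' -> emit 'p', reset
Bit 2: prefix='1' (no match yet)
Bit 3: prefix='11' (no match yet)
Bit 4: prefix='110' -> emit 'o', reset
Bit 5: prefix='0' (no match yet)
Bit 6: prefix='00' -> emit 'n', reset
Bit 7: prefix='0' (no match yet)
Bit 8: prefix='01' -> emit 'p', reset
Bit 9: prefix='1' (no match yet)
Bit 10: prefix='10' (no match yet)

Answer: 10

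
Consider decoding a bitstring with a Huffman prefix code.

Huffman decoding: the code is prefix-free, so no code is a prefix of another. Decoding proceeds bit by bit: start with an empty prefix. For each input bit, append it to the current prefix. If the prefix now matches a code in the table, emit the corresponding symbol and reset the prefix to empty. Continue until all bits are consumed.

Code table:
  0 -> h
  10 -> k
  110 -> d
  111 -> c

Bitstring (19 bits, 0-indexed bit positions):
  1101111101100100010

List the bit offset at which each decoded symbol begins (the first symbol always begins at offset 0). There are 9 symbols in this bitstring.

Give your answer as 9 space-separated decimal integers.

Bit 0: prefix='1' (no match yet)
Bit 1: prefix='11' (no match yet)
Bit 2: prefix='110' -> emit 'd', reset
Bit 3: prefix='1' (no match yet)
Bit 4: prefix='11' (no match yet)
Bit 5: prefix='111' -> emit 'c', reset
Bit 6: prefix='1' (no match yet)
Bit 7: prefix='11' (no match yet)
Bit 8: prefix='110' -> emit 'd', reset
Bit 9: prefix='1' (no match yet)
Bit 10: prefix='11' (no match yet)
Bit 11: prefix='110' -> emit 'd', reset
Bit 12: prefix='0' -> emit 'h', reset
Bit 13: prefix='1' (no match yet)
Bit 14: prefix='10' -> emit 'k', reset
Bit 15: prefix='0' -> emit 'h', reset
Bit 16: prefix='0' -> emit 'h', reset
Bit 17: prefix='1' (no match yet)
Bit 18: prefix='10' -> emit 'k', reset

Answer: 0 3 6 9 12 13 15 16 17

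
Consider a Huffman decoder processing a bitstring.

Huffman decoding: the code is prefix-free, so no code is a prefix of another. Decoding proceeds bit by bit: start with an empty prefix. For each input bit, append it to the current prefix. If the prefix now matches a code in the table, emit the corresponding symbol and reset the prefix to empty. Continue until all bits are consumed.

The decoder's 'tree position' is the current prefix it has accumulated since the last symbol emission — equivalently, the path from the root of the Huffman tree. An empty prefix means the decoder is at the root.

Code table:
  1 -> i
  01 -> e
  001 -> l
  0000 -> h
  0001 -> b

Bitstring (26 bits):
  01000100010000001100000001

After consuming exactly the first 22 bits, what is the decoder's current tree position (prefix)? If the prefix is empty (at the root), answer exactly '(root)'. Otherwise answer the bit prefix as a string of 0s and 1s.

Answer: (root)

Derivation:
Bit 0: prefix='0' (no match yet)
Bit 1: prefix='01' -> emit 'e', reset
Bit 2: prefix='0' (no match yet)
Bit 3: prefix='00' (no match yet)
Bit 4: prefix='000' (no match yet)
Bit 5: prefix='0001' -> emit 'b', reset
Bit 6: prefix='0' (no match yet)
Bit 7: prefix='00' (no match yet)
Bit 8: prefix='000' (no match yet)
Bit 9: prefix='0001' -> emit 'b', reset
Bit 10: prefix='0' (no match yet)
Bit 11: prefix='00' (no match yet)
Bit 12: prefix='000' (no match yet)
Bit 13: prefix='0000' -> emit 'h', reset
Bit 14: prefix='0' (no match yet)
Bit 15: prefix='00' (no match yet)
Bit 16: prefix='001' -> emit 'l', reset
Bit 17: prefix='1' -> emit 'i', reset
Bit 18: prefix='0' (no match yet)
Bit 19: prefix='00' (no match yet)
Bit 20: prefix='000' (no match yet)
Bit 21: prefix='0000' -> emit 'h', reset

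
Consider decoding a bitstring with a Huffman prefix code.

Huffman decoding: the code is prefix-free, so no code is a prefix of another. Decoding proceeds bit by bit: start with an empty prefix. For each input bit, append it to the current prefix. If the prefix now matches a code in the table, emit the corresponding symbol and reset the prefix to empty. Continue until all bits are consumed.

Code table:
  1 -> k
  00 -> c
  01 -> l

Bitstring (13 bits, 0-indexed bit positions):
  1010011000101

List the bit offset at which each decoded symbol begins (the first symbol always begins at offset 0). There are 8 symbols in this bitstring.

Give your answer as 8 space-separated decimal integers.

Bit 0: prefix='1' -> emit 'k', reset
Bit 1: prefix='0' (no match yet)
Bit 2: prefix='01' -> emit 'l', reset
Bit 3: prefix='0' (no match yet)
Bit 4: prefix='00' -> emit 'c', reset
Bit 5: prefix='1' -> emit 'k', reset
Bit 6: prefix='1' -> emit 'k', reset
Bit 7: prefix='0' (no match yet)
Bit 8: prefix='00' -> emit 'c', reset
Bit 9: prefix='0' (no match yet)
Bit 10: prefix='01' -> emit 'l', reset
Bit 11: prefix='0' (no match yet)
Bit 12: prefix='01' -> emit 'l', reset

Answer: 0 1 3 5 6 7 9 11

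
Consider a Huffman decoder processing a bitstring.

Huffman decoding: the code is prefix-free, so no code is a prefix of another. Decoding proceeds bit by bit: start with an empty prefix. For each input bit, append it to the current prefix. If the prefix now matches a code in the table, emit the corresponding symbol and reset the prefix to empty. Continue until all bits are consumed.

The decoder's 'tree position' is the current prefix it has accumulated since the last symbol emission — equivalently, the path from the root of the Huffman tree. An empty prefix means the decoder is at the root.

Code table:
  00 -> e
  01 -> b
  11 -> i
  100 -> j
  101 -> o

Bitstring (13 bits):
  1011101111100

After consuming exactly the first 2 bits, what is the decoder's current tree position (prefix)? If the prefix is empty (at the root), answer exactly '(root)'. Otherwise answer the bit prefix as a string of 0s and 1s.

Answer: 10

Derivation:
Bit 0: prefix='1' (no match yet)
Bit 1: prefix='10' (no match yet)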